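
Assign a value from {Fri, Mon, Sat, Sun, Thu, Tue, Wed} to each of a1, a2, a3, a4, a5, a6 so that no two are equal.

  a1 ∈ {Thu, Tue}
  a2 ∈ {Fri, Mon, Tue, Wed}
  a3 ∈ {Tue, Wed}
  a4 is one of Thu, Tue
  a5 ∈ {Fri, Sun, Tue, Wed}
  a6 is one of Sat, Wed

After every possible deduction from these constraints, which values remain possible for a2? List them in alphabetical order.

Fri, Mon

The 2 variables a1 and a4 are confined to {Thu, Tue}, which locks those values in; drop them from a2, a3, a5.
That leaves a3 = Wed. Eliminate Wed elsewhere: a2, a5, a6.
a6 has just one choice, so a6 = Sat.
No further eliminations apply; a2 can still be any of Fri, Mon.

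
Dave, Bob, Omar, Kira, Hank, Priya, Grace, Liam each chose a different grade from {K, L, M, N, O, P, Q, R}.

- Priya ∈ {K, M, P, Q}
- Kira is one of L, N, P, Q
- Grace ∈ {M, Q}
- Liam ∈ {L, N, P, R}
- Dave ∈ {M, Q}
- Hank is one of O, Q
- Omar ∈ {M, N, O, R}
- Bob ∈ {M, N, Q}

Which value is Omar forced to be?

Among the 8 variables, K fits only Priya (and all 8 values in {K, L, M, N, O, P, Q, R} must be used), so Priya = K.
Dave and Grace share exactly the 2 values {M, Q}; by pigeonhole those values go to them, so strike M, Q from Bob, Omar, Kira, Hank.
That leaves Bob = N. So Omar, Kira, Liam can't be N.
Hank must be O (only option left). Eliminate O elsewhere: Omar.
So Omar = R.

R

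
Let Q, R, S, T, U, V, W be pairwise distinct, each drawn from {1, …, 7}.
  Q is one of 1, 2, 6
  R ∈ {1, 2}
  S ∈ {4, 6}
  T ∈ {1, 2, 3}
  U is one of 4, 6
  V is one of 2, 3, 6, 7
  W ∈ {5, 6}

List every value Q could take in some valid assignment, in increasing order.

1, 2

Among the 7 variables, 5 fits only W (and all 7 values in {1, 2, 3, 4, 5, 6, 7} must be used), so W = 5.
The 6 still-open variables together cover exactly {1, 2, 3, 4, 6, 7} — 6 values for 6 variables — and 7 appears only in V's list, so V = 7.
The 5 still-open variables together cover exactly {1, 2, 3, 4, 6} — 5 values for 5 variables — and 3 appears only in T's list, so T = 3.
The 2 variables S and U are confined to {4, 6}, which locks those values in; drop them from Q.
No further eliminations apply; Q can still be any of 1, 2.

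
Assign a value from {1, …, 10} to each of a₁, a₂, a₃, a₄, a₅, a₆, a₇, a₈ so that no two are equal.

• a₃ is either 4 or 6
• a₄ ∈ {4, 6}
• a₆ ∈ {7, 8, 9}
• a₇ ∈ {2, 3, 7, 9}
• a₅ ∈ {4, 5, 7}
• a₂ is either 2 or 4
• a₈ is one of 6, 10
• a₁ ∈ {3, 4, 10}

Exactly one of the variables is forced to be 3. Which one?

a₁

The 2 variables a₃ and a₄ are confined to {4, 6}, which locks those values in; drop them from a₁, a₂, a₅, a₈.
a₂ must be 2 (only option left). Remove 2 from a₇.
a₈ has just one choice, so a₈ = 10. So a₁ can't be 10.
So 3 goes to a₁.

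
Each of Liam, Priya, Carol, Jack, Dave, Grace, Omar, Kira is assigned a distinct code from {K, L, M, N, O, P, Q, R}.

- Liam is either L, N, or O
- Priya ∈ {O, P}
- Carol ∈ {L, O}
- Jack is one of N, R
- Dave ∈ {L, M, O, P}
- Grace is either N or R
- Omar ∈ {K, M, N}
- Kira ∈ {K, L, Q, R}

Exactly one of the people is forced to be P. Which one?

Priya

Among the 8 variables, Q fits only Kira (and all 8 values in {K, L, M, N, O, P, Q, R} must be used), so Kira = Q.
The 7 still-open variables together cover exactly {K, L, M, N, O, P, R} — 7 values for 7 variables — and K appears only in Omar's list, so Omar = K.
Among the 6 still-open variables, M fits only Dave (and all 6 values in {L, M, N, O, P, R} must be used), so Dave = M.
Among the 5 still-open variables, P fits only Priya (and all 5 values in {L, N, O, P, R} must be used), so Priya = P.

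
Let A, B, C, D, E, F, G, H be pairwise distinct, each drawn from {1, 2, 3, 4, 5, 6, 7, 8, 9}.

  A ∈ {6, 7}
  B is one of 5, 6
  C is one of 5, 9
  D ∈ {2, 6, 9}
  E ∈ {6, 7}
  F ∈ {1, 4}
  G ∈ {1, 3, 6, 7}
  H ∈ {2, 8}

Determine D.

A and E between them cover only {6, 7} — a naked pair. Remove those values from B, D, G.
B must be 5 (only option left). Strike 5 from C.
That leaves C = 9. Strike 9 from D.
So D = 2.

2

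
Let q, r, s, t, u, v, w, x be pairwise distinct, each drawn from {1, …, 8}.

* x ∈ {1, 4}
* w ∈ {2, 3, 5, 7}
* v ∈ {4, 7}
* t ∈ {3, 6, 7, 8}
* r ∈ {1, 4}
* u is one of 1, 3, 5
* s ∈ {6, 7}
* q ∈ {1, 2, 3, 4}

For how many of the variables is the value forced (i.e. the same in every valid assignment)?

The 8 variables draw from only 8 values {1, 2, 3, 4, 5, 6, 7, 8}, so each is used; only t can be 8, hence t = 8.
The 7 still-open variables draw from only 7 values {1, 2, 3, 4, 5, 6, 7}, so each is used; only s can be 6, hence s = 6.
The 2 variables r and x are confined to {1, 4}, which locks those values in; drop them from q, u, v.
v has just one choice, so v = 7. So w can't be 7.
Determined: s=6, t=8, v=7. The other variables each still have more than one consistent value. That makes 3.

3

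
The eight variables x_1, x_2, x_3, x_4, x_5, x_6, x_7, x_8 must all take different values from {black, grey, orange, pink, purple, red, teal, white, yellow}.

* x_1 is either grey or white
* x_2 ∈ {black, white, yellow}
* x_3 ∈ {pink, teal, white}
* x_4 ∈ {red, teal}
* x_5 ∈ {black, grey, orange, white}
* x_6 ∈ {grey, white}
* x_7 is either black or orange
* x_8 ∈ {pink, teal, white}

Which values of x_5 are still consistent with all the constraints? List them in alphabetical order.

black, orange

Among the 8 variables, red fits only x_4 (and all 8 values in {black, grey, orange, pink, red, teal, white, yellow} must be used), so x_4 = red.
The 7 still-open variables together cover exactly {black, grey, orange, pink, teal, white, yellow} — 7 values for 7 variables — and yellow appears only in x_2's list, so x_2 = yellow.
x_1 and x_6 between them cover only {grey, white} — a naked pair. Remove those values from x_3, x_5, x_8.
No further eliminations apply; x_5 can still be any of black, orange.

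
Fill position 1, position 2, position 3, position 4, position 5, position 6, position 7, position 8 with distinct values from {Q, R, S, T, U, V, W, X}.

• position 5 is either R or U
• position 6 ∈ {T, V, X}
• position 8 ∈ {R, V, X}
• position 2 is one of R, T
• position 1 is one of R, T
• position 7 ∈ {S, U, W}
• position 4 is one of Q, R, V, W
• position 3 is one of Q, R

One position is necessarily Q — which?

position 3

Among the 8 variables, S fits only position 7 (and all 8 values in {Q, R, S, T, U, V, W, X} must be used), so position 7 = S.
The 7 still-open variables draw from only 7 values {Q, R, T, U, V, W, X}, so each is used; only position 5 can be U, hence position 5 = U.
The 6 still-open variables together cover exactly {Q, R, T, V, W, X} — 6 values for 6 variables — and W appears only in position 4's list, so position 4 = W.
The 5 still-open variables together cover exactly {Q, R, T, V, X} — 5 values for 5 variables — and Q appears only in position 3's list, so position 3 = Q.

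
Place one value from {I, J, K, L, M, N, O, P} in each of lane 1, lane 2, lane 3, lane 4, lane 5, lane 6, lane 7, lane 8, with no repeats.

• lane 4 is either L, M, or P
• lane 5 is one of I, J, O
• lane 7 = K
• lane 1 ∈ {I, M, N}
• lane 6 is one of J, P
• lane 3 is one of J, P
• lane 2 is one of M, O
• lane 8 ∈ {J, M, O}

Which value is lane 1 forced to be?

lane 7 must be K (only option left).
Among the 7 still-open variables, L fits only lane 4 (and all 7 values in {I, J, L, M, N, O, P} must be used), so lane 4 = L.
The 6 still-open variables draw from only 6 values {I, J, M, N, O, P}, so each is used; only lane 1 can be N, hence lane 1 = N.

N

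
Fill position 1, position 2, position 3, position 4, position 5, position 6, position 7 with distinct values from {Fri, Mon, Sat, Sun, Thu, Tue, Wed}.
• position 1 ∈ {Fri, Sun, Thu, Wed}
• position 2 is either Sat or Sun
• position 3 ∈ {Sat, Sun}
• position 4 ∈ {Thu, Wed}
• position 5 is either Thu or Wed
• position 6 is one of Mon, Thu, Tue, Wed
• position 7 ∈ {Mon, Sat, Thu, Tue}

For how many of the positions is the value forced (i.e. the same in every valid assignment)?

1

The 7 variables draw from only 7 values {Fri, Mon, Sat, Sun, Thu, Tue, Wed}, so each is used; only position 1 can be Fri, hence position 1 = Fri.
position 2 and position 3 between them cover only {Sat, Sun} — a naked pair. Remove those values from position 7.
position 4 and position 5 share exactly the 2 values {Thu, Wed}; by pigeonhole those values go to them, so strike Thu, Wed from position 6, position 7.
Determined: position 1=Fri. The other positions each still have more than one consistent value. That makes 1.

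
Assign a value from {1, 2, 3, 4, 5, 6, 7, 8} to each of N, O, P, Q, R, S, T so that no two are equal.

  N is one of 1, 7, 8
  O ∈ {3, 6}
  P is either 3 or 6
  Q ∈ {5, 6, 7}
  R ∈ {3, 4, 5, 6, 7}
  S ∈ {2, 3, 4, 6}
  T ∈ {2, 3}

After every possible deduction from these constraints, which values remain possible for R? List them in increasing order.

The 2 variables O and P are confined to {3, 6}, which locks those values in; drop them from Q, R, S, T.
That leaves T = 2. Remove 2 from S.
S has just one choice, so S = 4. Remove 4 from R.
Q and R share exactly the 2 values {5, 7}; by pigeonhole those values go to them, so strike 5, 7 from N.
No further eliminations apply; R can still be any of 5, 7.

5, 7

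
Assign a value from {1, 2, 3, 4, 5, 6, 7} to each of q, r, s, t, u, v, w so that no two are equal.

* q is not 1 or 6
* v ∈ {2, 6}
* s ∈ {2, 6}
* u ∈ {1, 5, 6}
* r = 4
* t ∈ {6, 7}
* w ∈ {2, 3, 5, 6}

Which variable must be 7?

t

r's domain is down to {4}, so r = 4. Remove 4 from q.
The 6 still-open variables together cover exactly {1, 2, 3, 5, 6, 7} — 6 values for 6 variables — and 1 appears only in u's list, so u = 1.
The 2 variables s and v are confined to {2, 6}, which locks those values in; drop them from q, t, w.
So 7 goes to t.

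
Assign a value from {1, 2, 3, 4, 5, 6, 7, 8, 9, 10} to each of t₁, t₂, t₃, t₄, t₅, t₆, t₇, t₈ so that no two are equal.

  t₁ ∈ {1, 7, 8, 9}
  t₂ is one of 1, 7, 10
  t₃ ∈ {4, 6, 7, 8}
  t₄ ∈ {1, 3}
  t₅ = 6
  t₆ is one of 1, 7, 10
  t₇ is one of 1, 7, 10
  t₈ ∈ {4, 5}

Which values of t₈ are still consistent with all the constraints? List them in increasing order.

4, 5

t₅ has just one choice, so t₅ = 6. So t₃ can't be 6.
t₂, t₆, t₇ share exactly the 3 values {1, 7, 10}; by pigeonhole those values go to them, so strike 1, 7, 10 from t₁, t₃, t₄.
t₄'s domain is down to {3}, so t₄ = 3.
No further eliminations apply; t₈ can still be any of 4, 5.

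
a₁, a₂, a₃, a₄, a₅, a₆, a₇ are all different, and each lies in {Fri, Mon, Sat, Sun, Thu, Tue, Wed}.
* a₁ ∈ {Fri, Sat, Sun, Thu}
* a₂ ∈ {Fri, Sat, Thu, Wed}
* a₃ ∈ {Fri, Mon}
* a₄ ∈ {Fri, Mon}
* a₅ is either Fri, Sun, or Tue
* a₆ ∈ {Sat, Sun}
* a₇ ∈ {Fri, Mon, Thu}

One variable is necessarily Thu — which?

The 7 variables draw from only 7 values {Fri, Mon, Sat, Sun, Thu, Tue, Wed}, so each is used; only a₅ can be Tue, hence a₅ = Tue.
Among the 6 still-open variables, Wed fits only a₂ (and all 6 values in {Fri, Mon, Sat, Sun, Thu, Wed} must be used), so a₂ = Wed.
a₃ and a₄ between them cover only {Fri, Mon} — a naked pair. Remove those values from a₁, a₇.
So Thu goes to a₇.

a₇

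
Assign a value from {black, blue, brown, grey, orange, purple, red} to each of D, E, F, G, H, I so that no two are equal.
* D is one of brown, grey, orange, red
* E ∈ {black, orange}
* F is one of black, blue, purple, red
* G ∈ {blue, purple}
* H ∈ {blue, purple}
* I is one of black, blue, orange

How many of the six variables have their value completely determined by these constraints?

G and H share exactly the 2 values {blue, purple}; by pigeonhole those values go to them, so strike blue, purple from F, I.
The 2 variables E and I are confined to {black, orange}, which locks those values in; drop them from D, F.
F has just one choice, so F = red. So D can't be red.
Determined: F=red. The other variables each still have more than one consistent value. That makes 1.

1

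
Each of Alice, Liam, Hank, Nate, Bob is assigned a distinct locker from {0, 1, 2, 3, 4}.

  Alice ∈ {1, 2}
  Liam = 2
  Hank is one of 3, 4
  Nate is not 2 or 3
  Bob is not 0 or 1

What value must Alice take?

1

Liam's domain is down to {2}, so Liam = 2. Strike 2 from Alice, Bob.
So Alice = 1.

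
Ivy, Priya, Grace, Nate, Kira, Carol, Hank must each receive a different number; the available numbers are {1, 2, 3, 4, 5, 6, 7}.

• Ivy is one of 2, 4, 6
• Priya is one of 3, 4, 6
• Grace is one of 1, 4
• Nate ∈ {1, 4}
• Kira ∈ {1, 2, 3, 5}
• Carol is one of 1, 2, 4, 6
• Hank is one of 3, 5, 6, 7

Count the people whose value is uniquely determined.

3

The 7 variables draw from only 7 values {1, 2, 3, 4, 5, 6, 7}, so each is used; only Hank can be 7, hence Hank = 7.
The 6 still-open variables draw from only 6 values {1, 2, 3, 4, 5, 6}, so each is used; only Kira can be 5, hence Kira = 5.
Among the 5 still-open variables, 3 fits only Priya (and all 5 values in {1, 2, 3, 4, 6} must be used), so Priya = 3.
Grace and Nate share exactly the 2 values {1, 4}; by pigeonhole those values go to them, so strike 1, 4 from Ivy, Carol.
Determined: Priya=3, Kira=5, Hank=7. The other people each still have more than one consistent value. That makes 3.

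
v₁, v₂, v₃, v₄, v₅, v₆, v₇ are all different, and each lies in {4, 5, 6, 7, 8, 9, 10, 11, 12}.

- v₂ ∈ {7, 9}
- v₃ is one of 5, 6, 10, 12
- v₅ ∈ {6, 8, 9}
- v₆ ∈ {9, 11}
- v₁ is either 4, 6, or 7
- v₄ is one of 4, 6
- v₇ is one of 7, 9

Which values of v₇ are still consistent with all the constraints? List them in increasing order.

7, 9

v₂ and v₇ share exactly the 2 values {7, 9}; by pigeonhole those values go to them, so strike 7, 9 from v₁, v₅, v₆.
v₆ must be 11 (only option left).
v₁ and v₄ share exactly the 2 values {4, 6}; by pigeonhole those values go to them, so strike 4, 6 from v₃, v₅.
v₅ has just one choice, so v₅ = 8.
No further eliminations apply; v₇ can still be any of 7, 9.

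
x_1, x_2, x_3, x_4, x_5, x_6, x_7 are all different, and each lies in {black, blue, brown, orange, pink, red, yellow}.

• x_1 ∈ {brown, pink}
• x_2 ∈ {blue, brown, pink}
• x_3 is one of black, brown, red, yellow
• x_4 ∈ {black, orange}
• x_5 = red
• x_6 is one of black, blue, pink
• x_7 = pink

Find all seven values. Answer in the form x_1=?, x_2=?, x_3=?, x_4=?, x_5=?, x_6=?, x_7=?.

x_5 must be red (only option left). Strike red from x_3.
That leaves x_7 = pink. Eliminate pink elsewhere: x_1, x_2, x_6.
That leaves x_1 = brown. So x_2, x_3 can't be brown.
That leaves x_2 = blue. So x_6 can't be blue.
x_6's domain is down to {black}, so x_6 = black. Remove black from x_3, x_4.
x_3 has just one choice, so x_3 = yellow.
x_4's domain is down to {orange}, so x_4 = orange.

x_1=brown, x_2=blue, x_3=yellow, x_4=orange, x_5=red, x_6=black, x_7=pink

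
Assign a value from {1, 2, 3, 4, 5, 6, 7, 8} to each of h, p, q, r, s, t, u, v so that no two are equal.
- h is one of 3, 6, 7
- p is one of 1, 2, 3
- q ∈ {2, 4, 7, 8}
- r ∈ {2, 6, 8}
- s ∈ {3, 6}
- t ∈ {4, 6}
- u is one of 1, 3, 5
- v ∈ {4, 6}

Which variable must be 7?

h

The 8 variables together cover exactly {1, 2, 3, 4, 5, 6, 7, 8} — 8 values for 8 variables — and 5 appears only in u's list, so u = 5.
The 7 still-open variables draw from only 7 values {1, 2, 3, 4, 6, 7, 8}, so each is used; only p can be 1, hence p = 1.
The 2 variables t and v are confined to {4, 6}, which locks those values in; drop them from h, q, r, s.
s has just one choice, so s = 3. Eliminate 3 elsewhere: h.
So 7 goes to h.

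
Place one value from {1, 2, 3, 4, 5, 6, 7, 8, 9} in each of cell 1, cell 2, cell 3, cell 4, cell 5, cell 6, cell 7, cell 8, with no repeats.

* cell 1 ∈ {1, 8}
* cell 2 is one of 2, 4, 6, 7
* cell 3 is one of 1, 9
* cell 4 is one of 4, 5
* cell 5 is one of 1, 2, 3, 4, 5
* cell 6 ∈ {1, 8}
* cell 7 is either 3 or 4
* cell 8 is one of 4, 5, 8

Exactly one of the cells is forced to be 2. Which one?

The 2 variables cell 1 and cell 6 are confined to {1, 8}, which locks those values in; drop them from cell 3, cell 5, cell 8.
cell 3 must be 9 (only option left).
cell 4 and cell 8 between them cover only {4, 5} — a naked pair. Remove those values from cell 2, cell 5, cell 7.
cell 7 must be 3 (only option left). So cell 5 can't be 3.
So 2 goes to cell 5.

cell 5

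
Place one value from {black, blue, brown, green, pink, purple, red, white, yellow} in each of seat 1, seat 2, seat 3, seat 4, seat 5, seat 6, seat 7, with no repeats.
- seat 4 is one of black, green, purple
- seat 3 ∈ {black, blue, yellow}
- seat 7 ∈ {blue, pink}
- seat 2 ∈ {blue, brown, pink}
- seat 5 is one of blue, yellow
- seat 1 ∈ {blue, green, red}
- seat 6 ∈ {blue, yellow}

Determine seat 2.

seat 5 and seat 6 between them cover only {blue, yellow} — a naked pair. Remove those values from seat 1, seat 2, seat 3, seat 7.
That leaves seat 3 = black. Strike black from seat 4.
seat 7's domain is down to {pink}, so seat 7 = pink. So seat 2 can't be pink.
So seat 2 = brown.

brown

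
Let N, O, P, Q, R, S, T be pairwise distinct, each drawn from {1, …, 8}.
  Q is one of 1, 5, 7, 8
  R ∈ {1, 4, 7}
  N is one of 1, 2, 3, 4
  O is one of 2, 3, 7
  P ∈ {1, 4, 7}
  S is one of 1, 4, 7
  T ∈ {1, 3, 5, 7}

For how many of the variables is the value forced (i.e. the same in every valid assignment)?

The 7 variables draw from only 7 values {1, 2, 3, 4, 5, 7, 8}, so each is used; only Q can be 8, hence Q = 8.
Among the 6 still-open variables, 5 fits only T (and all 6 values in {1, 2, 3, 4, 5, 7} must be used), so T = 5.
P, R, S share exactly the 3 values {1, 4, 7}; by pigeonhole those values go to them, so strike 1, 4, 7 from N, O.
Determined: Q=8, T=5. The other variables each still have more than one consistent value. That makes 2.

2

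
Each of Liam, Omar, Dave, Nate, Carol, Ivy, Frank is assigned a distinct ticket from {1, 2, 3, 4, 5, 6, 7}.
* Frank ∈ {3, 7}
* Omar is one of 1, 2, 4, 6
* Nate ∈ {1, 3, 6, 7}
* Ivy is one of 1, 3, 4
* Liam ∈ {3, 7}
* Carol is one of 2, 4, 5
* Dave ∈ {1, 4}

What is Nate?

6

The 7 variables together cover exactly {1, 2, 3, 4, 5, 6, 7} — 7 values for 7 variables — and 5 appears only in Carol's list, so Carol = 5.
The 6 still-open variables draw from only 6 values {1, 2, 3, 4, 6, 7}, so each is used; only Omar can be 2, hence Omar = 2.
The 5 still-open variables draw from only 5 values {1, 3, 4, 6, 7}, so each is used; only Nate can be 6, hence Nate = 6.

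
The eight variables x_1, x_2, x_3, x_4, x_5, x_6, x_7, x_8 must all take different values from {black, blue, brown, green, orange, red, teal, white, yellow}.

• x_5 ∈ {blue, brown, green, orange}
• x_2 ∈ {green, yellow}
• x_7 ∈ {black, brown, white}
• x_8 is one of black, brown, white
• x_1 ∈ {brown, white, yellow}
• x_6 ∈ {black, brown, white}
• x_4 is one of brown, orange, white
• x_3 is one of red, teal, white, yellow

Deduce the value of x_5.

blue

x_6, x_7, x_8 between them cover only {black, brown, white} — a naked triple. Remove those values from x_1, x_3, x_4, x_5.
That leaves x_1 = yellow. So x_2, x_3 can't be yellow.
That leaves x_2 = green. Remove green from x_5.
x_4 has just one choice, so x_4 = orange. So x_5 can't be orange.
So x_5 = blue.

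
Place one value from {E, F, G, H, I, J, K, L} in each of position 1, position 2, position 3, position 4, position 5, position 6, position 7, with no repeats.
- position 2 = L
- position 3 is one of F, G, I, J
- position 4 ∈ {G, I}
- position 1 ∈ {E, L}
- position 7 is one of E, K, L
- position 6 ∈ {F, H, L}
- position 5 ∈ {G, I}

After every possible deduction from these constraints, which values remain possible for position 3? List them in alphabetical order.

position 2 must be L (only option left). So position 1, position 6, position 7 can't be L.
That leaves position 1 = E. Strike E from position 7.
That leaves position 7 = K.
The 2 variables position 4 and position 5 are confined to {G, I}, which locks those values in; drop them from position 3.
No further eliminations apply; position 3 can still be any of F, J.

F, J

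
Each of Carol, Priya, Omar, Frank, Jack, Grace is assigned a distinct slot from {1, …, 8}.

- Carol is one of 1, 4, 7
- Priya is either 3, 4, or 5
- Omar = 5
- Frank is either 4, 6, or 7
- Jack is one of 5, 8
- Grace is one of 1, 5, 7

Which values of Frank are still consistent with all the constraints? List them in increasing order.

Omar's domain is down to {5}, so Omar = 5. Remove 5 from Priya, Jack, Grace.
That leaves Jack = 8.
No further eliminations apply; Frank can still be any of 4, 6, 7.

4, 6, 7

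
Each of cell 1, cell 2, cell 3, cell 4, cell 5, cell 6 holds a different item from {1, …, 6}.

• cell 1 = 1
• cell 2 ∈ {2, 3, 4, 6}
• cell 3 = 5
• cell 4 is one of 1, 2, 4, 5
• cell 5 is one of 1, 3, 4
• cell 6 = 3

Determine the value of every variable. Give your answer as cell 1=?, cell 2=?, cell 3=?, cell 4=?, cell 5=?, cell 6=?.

cell 1's domain is down to {1}, so cell 1 = 1. Eliminate 1 elsewhere: cell 4, cell 5.
cell 3 has just one choice, so cell 3 = 5. Strike 5 from cell 4.
cell 6 has just one choice, so cell 6 = 3. Remove 3 from cell 2, cell 5.
That leaves cell 5 = 4. Eliminate 4 elsewhere: cell 2, cell 4.
cell 4's domain is down to {2}, so cell 4 = 2. Remove 2 from cell 2.
cell 2 must be 6 (only option left).

cell 1=1, cell 2=6, cell 3=5, cell 4=2, cell 5=4, cell 6=3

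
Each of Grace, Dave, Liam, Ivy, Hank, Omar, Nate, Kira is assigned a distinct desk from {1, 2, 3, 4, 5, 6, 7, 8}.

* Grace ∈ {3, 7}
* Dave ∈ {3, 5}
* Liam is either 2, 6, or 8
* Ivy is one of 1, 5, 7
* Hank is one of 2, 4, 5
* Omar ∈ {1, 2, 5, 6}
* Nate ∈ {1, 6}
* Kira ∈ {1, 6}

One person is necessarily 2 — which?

Omar

Among the 8 variables, 4 fits only Hank (and all 8 values in {1, 2, 3, 4, 5, 6, 7, 8} must be used), so Hank = 4.
The 7 still-open variables draw from only 7 values {1, 2, 3, 5, 6, 7, 8}, so each is used; only Liam can be 8, hence Liam = 8.
The 6 still-open variables together cover exactly {1, 2, 3, 5, 6, 7} — 6 values for 6 variables — and 2 appears only in Omar's list, so Omar = 2.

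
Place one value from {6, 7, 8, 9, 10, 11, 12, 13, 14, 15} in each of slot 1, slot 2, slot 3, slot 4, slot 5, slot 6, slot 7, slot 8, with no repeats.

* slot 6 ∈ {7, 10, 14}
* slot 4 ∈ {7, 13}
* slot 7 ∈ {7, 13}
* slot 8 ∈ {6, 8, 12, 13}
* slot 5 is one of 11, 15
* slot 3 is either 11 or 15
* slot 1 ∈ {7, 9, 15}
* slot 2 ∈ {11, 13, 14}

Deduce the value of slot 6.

10

slot 3 and slot 5 between them cover only {11, 15} — a naked pair. Remove those values from slot 1, slot 2.
The 2 variables slot 4 and slot 7 are confined to {7, 13}, which locks those values in; drop them from slot 1, slot 2, slot 6, slot 8.
slot 1 must be 9 (only option left).
slot 2's domain is down to {14}, so slot 2 = 14. Remove 14 from slot 6.
So slot 6 = 10.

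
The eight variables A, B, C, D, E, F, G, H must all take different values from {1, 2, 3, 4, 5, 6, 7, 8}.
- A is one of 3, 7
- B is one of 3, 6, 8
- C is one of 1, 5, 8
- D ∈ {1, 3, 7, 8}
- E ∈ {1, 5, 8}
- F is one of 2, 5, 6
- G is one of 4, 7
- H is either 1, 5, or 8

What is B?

6

The 8 variables draw from only 8 values {1, 2, 3, 4, 5, 6, 7, 8}, so each is used; only F can be 2, hence F = 2.
Among the 7 still-open variables, 4 fits only G (and all 7 values in {1, 3, 4, 5, 6, 7, 8} must be used), so G = 4.
Among the 6 still-open variables, 6 fits only B (and all 6 values in {1, 3, 5, 6, 7, 8} must be used), so B = 6.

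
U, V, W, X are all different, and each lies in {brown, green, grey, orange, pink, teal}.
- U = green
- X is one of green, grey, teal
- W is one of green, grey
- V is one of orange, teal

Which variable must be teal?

U has just one choice, so U = green. Remove green from W, X.
W has just one choice, so W = grey. So X can't be grey.
So teal goes to X.

X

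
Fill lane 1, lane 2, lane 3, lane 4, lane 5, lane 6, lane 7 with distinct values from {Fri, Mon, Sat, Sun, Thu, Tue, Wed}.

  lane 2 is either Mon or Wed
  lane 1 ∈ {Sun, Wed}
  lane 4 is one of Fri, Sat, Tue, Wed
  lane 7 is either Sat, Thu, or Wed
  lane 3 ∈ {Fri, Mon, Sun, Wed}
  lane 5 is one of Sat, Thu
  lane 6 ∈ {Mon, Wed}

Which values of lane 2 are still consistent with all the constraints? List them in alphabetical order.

Among the 7 variables, Tue fits only lane 4 (and all 7 values in {Fri, Mon, Sat, Sun, Thu, Tue, Wed} must be used), so lane 4 = Tue.
The 6 still-open variables draw from only 6 values {Fri, Mon, Sat, Sun, Thu, Wed}, so each is used; only lane 3 can be Fri, hence lane 3 = Fri.
Among the 5 still-open variables, Sun fits only lane 1 (and all 5 values in {Mon, Sat, Sun, Thu, Wed} must be used), so lane 1 = Sun.
The 2 variables lane 2 and lane 6 are confined to {Mon, Wed}, which locks those values in; drop them from lane 7.
No further eliminations apply; lane 2 can still be any of Mon, Wed.

Mon, Wed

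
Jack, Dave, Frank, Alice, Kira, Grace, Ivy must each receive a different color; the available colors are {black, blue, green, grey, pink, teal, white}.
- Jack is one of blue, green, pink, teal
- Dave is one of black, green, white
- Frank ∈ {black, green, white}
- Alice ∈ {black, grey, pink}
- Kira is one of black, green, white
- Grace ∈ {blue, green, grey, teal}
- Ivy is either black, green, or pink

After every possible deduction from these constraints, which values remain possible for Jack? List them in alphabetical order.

Dave, Frank, Kira share exactly the 3 values {black, green, white}; by pigeonhole those values go to them, so strike black, green, white from Jack, Alice, Grace, Ivy.
Ivy must be pink (only option left). Remove pink from Jack, Alice.
Alice has just one choice, so Alice = grey. Strike grey from Grace.
No further eliminations apply; Jack can still be any of blue, teal.

blue, teal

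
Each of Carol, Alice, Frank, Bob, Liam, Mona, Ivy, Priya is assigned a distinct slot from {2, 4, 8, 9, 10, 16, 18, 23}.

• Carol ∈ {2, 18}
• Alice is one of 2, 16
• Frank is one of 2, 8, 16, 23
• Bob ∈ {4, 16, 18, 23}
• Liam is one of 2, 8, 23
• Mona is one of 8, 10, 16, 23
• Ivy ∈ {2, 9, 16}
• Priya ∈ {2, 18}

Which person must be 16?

Alice

The 8 variables draw from only 8 values {2, 4, 8, 9, 10, 16, 18, 23}, so each is used; only Bob can be 4, hence Bob = 4.
Among the 7 still-open variables, 9 fits only Ivy (and all 7 values in {2, 8, 9, 10, 16, 18, 23} must be used), so Ivy = 9.
Among the 6 still-open variables, 10 fits only Mona (and all 6 values in {2, 8, 10, 16, 18, 23} must be used), so Mona = 10.
Carol and Priya between them cover only {2, 18} — a naked pair. Remove those values from Alice, Frank, Liam.
So 16 goes to Alice.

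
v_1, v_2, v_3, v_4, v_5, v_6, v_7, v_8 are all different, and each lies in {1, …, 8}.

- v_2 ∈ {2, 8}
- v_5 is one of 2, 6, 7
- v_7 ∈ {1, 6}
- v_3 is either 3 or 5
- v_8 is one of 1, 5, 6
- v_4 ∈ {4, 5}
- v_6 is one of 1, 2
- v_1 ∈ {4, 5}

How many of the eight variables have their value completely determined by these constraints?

4

The 8 variables together cover exactly {1, 2, 3, 4, 5, 6, 7, 8} — 8 values for 8 variables — and 3 appears only in v_3's list, so v_3 = 3.
The 7 still-open variables together cover exactly {1, 2, 4, 5, 6, 7, 8} — 7 values for 7 variables — and 7 appears only in v_5's list, so v_5 = 7.
The 6 still-open variables draw from only 6 values {1, 2, 4, 5, 6, 8}, so each is used; only v_2 can be 8, hence v_2 = 8.
The 5 still-open variables together cover exactly {1, 2, 4, 5, 6} — 5 values for 5 variables — and 2 appears only in v_6's list, so v_6 = 2.
The 2 variables v_1 and v_4 are confined to {4, 5}, which locks those values in; drop them from v_8.
Determined: v_2=8, v_3=3, v_5=7, v_6=2. The other variables each still have more than one consistent value. That makes 4.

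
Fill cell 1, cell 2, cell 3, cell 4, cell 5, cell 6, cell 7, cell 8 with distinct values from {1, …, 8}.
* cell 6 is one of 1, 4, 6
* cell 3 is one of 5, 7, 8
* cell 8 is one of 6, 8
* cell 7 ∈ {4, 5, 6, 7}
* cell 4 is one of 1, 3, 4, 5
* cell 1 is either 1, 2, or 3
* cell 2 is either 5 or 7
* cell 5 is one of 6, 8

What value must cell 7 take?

Among the 8 variables, 2 fits only cell 1 (and all 8 values in {1, 2, 3, 4, 5, 6, 7, 8} must be used), so cell 1 = 2.
The 7 still-open variables draw from only 7 values {1, 3, 4, 5, 6, 7, 8}, so each is used; only cell 4 can be 3, hence cell 4 = 3.
The 6 still-open variables draw from only 6 values {1, 4, 5, 6, 7, 8}, so each is used; only cell 6 can be 1, hence cell 6 = 1.
The 5 still-open variables together cover exactly {4, 5, 6, 7, 8} — 5 values for 5 variables — and 4 appears only in cell 7's list, so cell 7 = 4.

4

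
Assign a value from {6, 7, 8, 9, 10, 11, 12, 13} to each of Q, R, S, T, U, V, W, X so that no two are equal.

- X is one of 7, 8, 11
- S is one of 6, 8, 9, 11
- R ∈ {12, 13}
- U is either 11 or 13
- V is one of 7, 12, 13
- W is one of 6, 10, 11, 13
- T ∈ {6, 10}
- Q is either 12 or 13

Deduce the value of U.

11

The 8 variables draw from only 8 values {6, 7, 8, 9, 10, 11, 12, 13}, so each is used; only S can be 9, hence S = 9.
Among the 7 still-open variables, 8 fits only X (and all 7 values in {6, 7, 8, 10, 11, 12, 13} must be used), so X = 8.
The 6 still-open variables draw from only 6 values {6, 7, 10, 11, 12, 13}, so each is used; only V can be 7, hence V = 7.
The 2 variables Q and R are confined to {12, 13}, which locks those values in; drop them from U, W.
So U = 11.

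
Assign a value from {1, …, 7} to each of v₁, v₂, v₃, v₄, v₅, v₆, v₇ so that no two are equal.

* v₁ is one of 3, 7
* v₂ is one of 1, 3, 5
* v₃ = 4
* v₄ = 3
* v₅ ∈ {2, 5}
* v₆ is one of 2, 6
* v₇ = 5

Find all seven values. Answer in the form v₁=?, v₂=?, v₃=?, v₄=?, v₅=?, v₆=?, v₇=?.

v₃ has just one choice, so v₃ = 4.
That leaves v₄ = 3. Remove 3 from v₁, v₂.
v₇ has just one choice, so v₇ = 5. Strike 5 from v₂, v₅.
That leaves v₁ = 7.
v₂ has just one choice, so v₂ = 1.
v₅ has just one choice, so v₅ = 2. So v₆ can't be 2.
v₆ must be 6 (only option left).

v₁=7, v₂=1, v₃=4, v₄=3, v₅=2, v₆=6, v₇=5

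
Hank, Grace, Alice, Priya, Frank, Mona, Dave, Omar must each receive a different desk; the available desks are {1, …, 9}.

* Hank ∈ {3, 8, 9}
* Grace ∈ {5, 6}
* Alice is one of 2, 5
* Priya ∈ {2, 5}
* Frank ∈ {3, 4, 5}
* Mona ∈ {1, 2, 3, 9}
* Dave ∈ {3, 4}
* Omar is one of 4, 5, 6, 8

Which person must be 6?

The 8 variables together cover exactly {1, 2, 3, 4, 5, 6, 8, 9} — 8 values for 8 variables — and 1 appears only in Mona's list, so Mona = 1.
The 7 still-open variables draw from only 7 values {2, 3, 4, 5, 6, 8, 9}, so each is used; only Hank can be 9, hence Hank = 9.
The 6 still-open variables together cover exactly {2, 3, 4, 5, 6, 8} — 6 values for 6 variables — and 8 appears only in Omar's list, so Omar = 8.
The 5 still-open variables draw from only 5 values {2, 3, 4, 5, 6}, so each is used; only Grace can be 6, hence Grace = 6.

Grace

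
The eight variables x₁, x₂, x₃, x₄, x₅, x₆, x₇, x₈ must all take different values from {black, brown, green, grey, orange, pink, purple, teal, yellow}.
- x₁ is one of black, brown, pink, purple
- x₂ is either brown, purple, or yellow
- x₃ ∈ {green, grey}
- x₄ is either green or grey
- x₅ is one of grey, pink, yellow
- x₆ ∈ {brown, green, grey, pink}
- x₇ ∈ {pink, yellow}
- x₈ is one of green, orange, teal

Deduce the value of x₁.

x₃ and x₄ share exactly the 2 values {green, grey}; by pigeonhole those values go to them, so strike green, grey from x₅, x₆, x₈.
The 2 variables x₅ and x₇ are confined to {pink, yellow}, which locks those values in; drop them from x₁, x₂, x₆.
x₆ must be brown (only option left). Remove brown from x₁, x₂.
x₂ has just one choice, so x₂ = purple. Eliminate purple elsewhere: x₁.
So x₁ = black.

black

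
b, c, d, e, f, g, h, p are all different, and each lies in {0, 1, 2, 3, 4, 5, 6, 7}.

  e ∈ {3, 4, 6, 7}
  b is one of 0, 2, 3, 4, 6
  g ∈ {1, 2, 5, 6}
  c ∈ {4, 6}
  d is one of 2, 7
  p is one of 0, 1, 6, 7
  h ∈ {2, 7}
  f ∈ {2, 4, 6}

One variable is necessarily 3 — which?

e

Among the 8 variables, 5 fits only g (and all 8 values in {0, 1, 2, 3, 4, 5, 6, 7} must be used), so g = 5.
The 7 still-open variables together cover exactly {0, 1, 2, 3, 4, 6, 7} — 7 values for 7 variables — and 1 appears only in p's list, so p = 1.
The 6 still-open variables draw from only 6 values {0, 2, 3, 4, 6, 7}, so each is used; only b can be 0, hence b = 0.
Among the 5 still-open variables, 3 fits only e (and all 5 values in {2, 3, 4, 6, 7} must be used), so e = 3.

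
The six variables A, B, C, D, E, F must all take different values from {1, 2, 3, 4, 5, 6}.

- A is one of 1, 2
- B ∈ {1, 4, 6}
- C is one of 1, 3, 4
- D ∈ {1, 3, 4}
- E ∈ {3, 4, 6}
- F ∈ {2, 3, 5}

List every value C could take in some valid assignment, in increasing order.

1, 3, 4

Among the 6 variables, 5 fits only F (and all 6 values in {1, 2, 3, 4, 5, 6} must be used), so F = 5.
Among the 5 still-open variables, 2 fits only A (and all 5 values in {1, 2, 3, 4, 6} must be used), so A = 2.
No further eliminations apply; C can still be any of 1, 3, 4.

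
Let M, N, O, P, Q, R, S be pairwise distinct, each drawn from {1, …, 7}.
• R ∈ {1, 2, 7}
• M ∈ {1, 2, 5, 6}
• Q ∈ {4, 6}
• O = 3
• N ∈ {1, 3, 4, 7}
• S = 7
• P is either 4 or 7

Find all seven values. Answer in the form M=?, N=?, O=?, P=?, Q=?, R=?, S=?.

M=5, N=1, O=3, P=4, Q=6, R=2, S=7

O must be 3 (only option left). Eliminate 3 elsewhere: N.
S must be 7 (only option left). Strike 7 from N, P, R.
P's domain is down to {4}, so P = 4. Remove 4 from N, Q.
Q must be 6 (only option left). Eliminate 6 elsewhere: M.
N must be 1 (only option left). Strike 1 from M, R.
R has just one choice, so R = 2. Eliminate 2 elsewhere: M.
M has just one choice, so M = 5.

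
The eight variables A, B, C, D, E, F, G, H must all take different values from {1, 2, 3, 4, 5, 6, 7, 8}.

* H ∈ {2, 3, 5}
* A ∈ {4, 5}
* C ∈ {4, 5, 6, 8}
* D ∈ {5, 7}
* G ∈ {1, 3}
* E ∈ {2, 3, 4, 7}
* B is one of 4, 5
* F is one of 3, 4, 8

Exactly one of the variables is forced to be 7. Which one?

D

The 8 variables together cover exactly {1, 2, 3, 4, 5, 6, 7, 8} — 8 values for 8 variables — and 1 appears only in G's list, so G = 1.
Among the 7 still-open variables, 6 fits only C (and all 7 values in {2, 3, 4, 5, 6, 7, 8} must be used), so C = 6.
Among the 6 still-open variables, 8 fits only F (and all 6 values in {2, 3, 4, 5, 7, 8} must be used), so F = 8.
A and B share exactly the 2 values {4, 5}; by pigeonhole those values go to them, so strike 4, 5 from D, E, H.
So 7 goes to D.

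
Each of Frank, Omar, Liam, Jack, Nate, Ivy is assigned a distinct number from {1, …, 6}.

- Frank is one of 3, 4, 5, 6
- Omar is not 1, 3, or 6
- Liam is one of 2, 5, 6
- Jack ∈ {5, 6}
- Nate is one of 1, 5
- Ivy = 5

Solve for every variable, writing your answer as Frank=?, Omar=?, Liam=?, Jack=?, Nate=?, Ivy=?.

Frank=3, Omar=4, Liam=2, Jack=6, Nate=1, Ivy=5

Ivy has just one choice, so Ivy = 5. Strike 5 from Frank, Omar, Liam, Jack, Nate.
That leaves Jack = 6. Remove 6 from Frank, Liam.
That leaves Nate = 1.
Liam has just one choice, so Liam = 2. Remove 2 from Omar.
That leaves Omar = 4. Eliminate 4 elsewhere: Frank.
Frank must be 3 (only option left).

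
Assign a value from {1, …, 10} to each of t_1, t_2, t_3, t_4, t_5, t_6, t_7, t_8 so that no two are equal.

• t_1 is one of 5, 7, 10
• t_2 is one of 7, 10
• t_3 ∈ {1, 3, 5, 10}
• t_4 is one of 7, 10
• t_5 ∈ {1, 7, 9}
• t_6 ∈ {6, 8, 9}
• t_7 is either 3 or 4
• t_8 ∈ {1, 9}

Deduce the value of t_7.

t_2 and t_4 share exactly the 2 values {7, 10}; by pigeonhole those values go to them, so strike 7, 10 from t_1, t_3, t_5.
t_1 must be 5 (only option left). So t_3 can't be 5.
t_5 and t_8 between them cover only {1, 9} — a naked pair. Remove those values from t_3, t_6.
t_3 must be 3 (only option left). Strike 3 from t_7.
So t_7 = 4.

4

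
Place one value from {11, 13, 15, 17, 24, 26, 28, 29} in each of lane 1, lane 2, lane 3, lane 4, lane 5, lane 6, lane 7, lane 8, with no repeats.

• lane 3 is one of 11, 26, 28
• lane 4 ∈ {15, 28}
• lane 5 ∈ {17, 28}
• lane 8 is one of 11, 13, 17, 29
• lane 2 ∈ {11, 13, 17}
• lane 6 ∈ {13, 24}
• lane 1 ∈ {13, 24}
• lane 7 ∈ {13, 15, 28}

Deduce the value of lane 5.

Among the 8 variables, 26 fits only lane 3 (and all 8 values in {11, 13, 15, 17, 24, 26, 28, 29} must be used), so lane 3 = 26.
The 7 still-open variables together cover exactly {11, 13, 15, 17, 24, 28, 29} — 7 values for 7 variables — and 29 appears only in lane 8's list, so lane 8 = 29.
The 6 still-open variables together cover exactly {11, 13, 15, 17, 24, 28} — 6 values for 6 variables — and 11 appears only in lane 2's list, so lane 2 = 11.
Among the 5 still-open variables, 17 fits only lane 5 (and all 5 values in {13, 15, 17, 24, 28} must be used), so lane 5 = 17.

17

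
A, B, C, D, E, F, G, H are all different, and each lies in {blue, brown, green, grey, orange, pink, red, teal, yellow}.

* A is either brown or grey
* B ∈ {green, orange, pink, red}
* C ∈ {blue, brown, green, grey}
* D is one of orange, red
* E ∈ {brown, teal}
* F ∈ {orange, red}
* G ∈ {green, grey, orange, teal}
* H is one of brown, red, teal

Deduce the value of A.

grey

The 8 variables draw from only 8 values {blue, brown, green, grey, orange, pink, red, teal}, so each is used; only C can be blue, hence C = blue.
Among the 7 still-open variables, pink fits only B (and all 7 values in {brown, green, grey, orange, pink, red, teal} must be used), so B = pink.
The 6 still-open variables together cover exactly {brown, green, grey, orange, red, teal} — 6 values for 6 variables — and green appears only in G's list, so G = green.
The 5 still-open variables draw from only 5 values {brown, grey, orange, red, teal}, so each is used; only A can be grey, hence A = grey.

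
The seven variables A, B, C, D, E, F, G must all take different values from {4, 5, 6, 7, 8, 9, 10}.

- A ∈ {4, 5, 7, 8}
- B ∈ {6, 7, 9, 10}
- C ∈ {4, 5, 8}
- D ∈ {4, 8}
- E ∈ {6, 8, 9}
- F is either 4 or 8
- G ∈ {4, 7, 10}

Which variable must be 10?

G

The 2 variables D and F are confined to {4, 8}, which locks those values in; drop them from A, C, E, G.
That leaves C = 5. Eliminate 5 elsewhere: A.
A must be 7 (only option left). Strike 7 from B, G.
So 10 goes to G.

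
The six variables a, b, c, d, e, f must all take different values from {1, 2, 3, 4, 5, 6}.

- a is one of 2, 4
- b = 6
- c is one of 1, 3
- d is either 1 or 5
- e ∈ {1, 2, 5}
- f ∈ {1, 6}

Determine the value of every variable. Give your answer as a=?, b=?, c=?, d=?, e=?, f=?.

b's domain is down to {6}, so b = 6. Strike 6 from f.
f must be 1 (only option left). So c, d, e can't be 1.
c must be 3 (only option left).
That leaves d = 5. So e can't be 5.
That leaves e = 2. Strike 2 from a.
a's domain is down to {4}, so a = 4.

a=4, b=6, c=3, d=5, e=2, f=1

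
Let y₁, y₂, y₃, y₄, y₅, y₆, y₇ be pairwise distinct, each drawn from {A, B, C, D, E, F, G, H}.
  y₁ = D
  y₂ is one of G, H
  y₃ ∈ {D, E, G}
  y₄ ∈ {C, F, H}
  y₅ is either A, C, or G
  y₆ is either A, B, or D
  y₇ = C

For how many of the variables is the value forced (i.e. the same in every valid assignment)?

2

y₁ must be D (only option left). Remove D from y₃, y₆.
y₇'s domain is down to {C}, so y₇ = C. Eliminate C elsewhere: y₄, y₅.
Determined: y₁=D, y₇=C. The other variables each still have more than one consistent value. That makes 2.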